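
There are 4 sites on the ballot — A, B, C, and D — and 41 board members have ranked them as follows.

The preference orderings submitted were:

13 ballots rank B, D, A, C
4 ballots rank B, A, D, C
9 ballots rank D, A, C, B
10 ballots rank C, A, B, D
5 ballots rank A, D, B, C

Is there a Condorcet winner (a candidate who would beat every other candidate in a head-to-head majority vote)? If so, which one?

No Condorcet winner

Head-to-head results (41 voters total):
A vs B: A wins 24–17.
A vs C: A wins 31–10.
A vs D: D wins 22–19.
B vs C: B wins 22–19.
B vs D: B wins 27–14.
C vs D: D wins 31–10.
No candidate beats all others: A beats B beats D beats A, a majority cycle.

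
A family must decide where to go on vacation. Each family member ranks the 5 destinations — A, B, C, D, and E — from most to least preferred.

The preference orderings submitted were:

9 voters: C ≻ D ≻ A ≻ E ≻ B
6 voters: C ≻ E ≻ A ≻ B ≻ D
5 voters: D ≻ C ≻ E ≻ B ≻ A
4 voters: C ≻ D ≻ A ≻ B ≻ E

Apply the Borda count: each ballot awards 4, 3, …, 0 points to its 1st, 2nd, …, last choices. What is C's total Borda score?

Borda scores:
  A: 9·2 + 6·2 + 5·0 + 4·2 = 38
  B: 9·0 + 6·1 + 5·1 + 4·1 = 15
  C: 9·4 + 6·4 + 5·3 + 4·4 = 91
  D: 9·3 + 6·0 + 5·4 + 4·3 = 59
  E: 9·1 + 6·3 + 5·2 + 4·0 = 37

91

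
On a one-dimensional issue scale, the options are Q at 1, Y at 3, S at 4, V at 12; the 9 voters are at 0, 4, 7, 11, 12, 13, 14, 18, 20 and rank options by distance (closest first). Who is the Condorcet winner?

With single-peaked preferences on a line, the Condorcet winner is the candidate closest to the median voter.
The median voter (position 12) is closest to V at 12.
Check: V vs Q — voters closer to V: 7 of 9.

V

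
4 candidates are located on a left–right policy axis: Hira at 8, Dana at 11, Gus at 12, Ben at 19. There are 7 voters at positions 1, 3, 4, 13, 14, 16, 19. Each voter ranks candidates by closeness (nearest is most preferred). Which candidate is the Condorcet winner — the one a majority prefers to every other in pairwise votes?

With single-peaked preferences on a line, the Condorcet winner is the candidate closest to the median voter.
The median voter (position 13) is closest to Gus at 12.
Check: Gus vs Dana — voters closer to Gus: 4 of 7.

Gus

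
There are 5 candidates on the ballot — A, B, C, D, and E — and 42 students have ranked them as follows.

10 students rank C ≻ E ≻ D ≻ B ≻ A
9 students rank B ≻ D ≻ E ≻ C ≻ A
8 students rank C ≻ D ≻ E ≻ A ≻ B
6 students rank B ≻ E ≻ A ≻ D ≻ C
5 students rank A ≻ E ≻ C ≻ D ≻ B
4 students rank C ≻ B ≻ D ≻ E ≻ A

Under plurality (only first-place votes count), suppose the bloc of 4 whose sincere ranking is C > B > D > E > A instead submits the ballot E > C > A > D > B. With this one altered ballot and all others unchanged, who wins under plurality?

C

First-place totals with the altered ballot: A 5, B 15, C 18, D 0, E 4.
The winner is unchanged: still C.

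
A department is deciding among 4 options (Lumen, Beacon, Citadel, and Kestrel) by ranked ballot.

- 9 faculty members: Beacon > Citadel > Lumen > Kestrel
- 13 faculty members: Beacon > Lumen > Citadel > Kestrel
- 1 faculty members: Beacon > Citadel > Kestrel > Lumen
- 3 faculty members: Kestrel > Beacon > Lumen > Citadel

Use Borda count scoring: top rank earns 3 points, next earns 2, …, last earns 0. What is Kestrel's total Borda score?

10

Borda scores:
  Lumen: 9·1 + 13·2 + 0 + 3·1 = 38
  Beacon: 9·3 + 13·3 + 3 + 3·2 = 75
  Citadel: 9·2 + 13·1 + 2 + 3·0 = 33
  Kestrel: 9·0 + 13·0 + 1 + 3·3 = 10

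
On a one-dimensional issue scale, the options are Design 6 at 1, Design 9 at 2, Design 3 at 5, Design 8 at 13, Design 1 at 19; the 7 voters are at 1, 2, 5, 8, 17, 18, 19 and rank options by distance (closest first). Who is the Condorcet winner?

Design 3

With single-peaked preferences on a line, the Condorcet winner is the candidate closest to the median voter.
The median voter (position 8) is closest to Design 3 at 5.
Check: Design 3 vs Design 8 — voters closer to Design 3: 4 of 7.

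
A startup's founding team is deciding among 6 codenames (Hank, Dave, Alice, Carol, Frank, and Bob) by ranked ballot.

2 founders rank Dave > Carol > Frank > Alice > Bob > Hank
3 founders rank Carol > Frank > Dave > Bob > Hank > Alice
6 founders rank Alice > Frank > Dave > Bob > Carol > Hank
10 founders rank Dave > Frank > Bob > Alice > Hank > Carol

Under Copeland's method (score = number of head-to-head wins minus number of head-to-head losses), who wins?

Pairwise results:
  Hank vs Dave: Dave wins 21–0.
  Hank vs Alice: Alice wins 18–3.
  Hank vs Carol: Carol wins 11–10.
  Hank vs Frank: Frank wins 21–0.
  Hank vs Bob: Bob wins 21–0.
  Dave vs Alice: Dave wins 15–6.
  Dave vs Carol: Dave wins 18–3.
  Dave vs Frank: Dave wins 12–9.
  Dave vs Bob: Dave wins 21–0.
  Alice vs Carol: Alice wins 16–5.
  Alice vs Frank: Frank wins 15–6.
  Alice vs Bob: Bob wins 13–8.
  Carol vs Frank: Frank wins 16–5.
  Carol vs Bob: Bob wins 16–5.
  Frank vs Bob: Frank wins 21–0.
Copeland scores (wins − losses):
  Hank: 0 − 5 = -5
  Dave: 5 − 0 = 5
  Alice: 2 − 3 = -1
  Carol: 1 − 4 = -3
  Frank: 4 − 1 = 3
  Bob: 3 − 2 = 1
Dave has the best Copeland score.

Dave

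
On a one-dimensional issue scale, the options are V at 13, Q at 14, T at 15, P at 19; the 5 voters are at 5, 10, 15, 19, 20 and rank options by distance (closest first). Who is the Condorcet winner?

With single-peaked preferences on a line, the Condorcet winner is the candidate closest to the median voter.
The median voter (position 15) is closest to T at 15.
Check: T vs Q — voters closer to T: 3 of 5.

T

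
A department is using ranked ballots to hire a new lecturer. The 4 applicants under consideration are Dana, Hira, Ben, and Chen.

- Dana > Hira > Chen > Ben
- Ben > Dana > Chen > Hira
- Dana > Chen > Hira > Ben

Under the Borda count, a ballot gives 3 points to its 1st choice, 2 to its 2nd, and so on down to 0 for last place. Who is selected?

Borda scores:
  Dana: 3 + 2 + 3 = 8
  Hira: 2 + 0 + 1 = 3
  Ben: 0 + 3 + 0 = 3
  Chen: 1 + 1 + 2 = 4
Dana has the highest total.

Dana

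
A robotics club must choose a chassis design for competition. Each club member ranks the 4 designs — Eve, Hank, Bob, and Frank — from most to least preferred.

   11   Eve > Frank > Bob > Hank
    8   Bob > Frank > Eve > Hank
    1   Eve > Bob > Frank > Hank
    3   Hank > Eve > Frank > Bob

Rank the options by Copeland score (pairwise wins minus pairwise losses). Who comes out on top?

Eve

Pairwise results:
  Eve vs Hank: Eve wins 20–3.
  Eve vs Bob: Eve wins 15–8.
  Eve vs Frank: Eve wins 15–8.
  Hank vs Bob: Bob wins 20–3.
  Hank vs Frank: Frank wins 20–3.
  Bob vs Frank: Frank wins 14–9.
Copeland scores (wins − losses):
  Eve: 3 − 0 = 3
  Hank: 0 − 3 = -3
  Bob: 1 − 2 = -1
  Frank: 2 − 1 = 1
Eve has the best Copeland score.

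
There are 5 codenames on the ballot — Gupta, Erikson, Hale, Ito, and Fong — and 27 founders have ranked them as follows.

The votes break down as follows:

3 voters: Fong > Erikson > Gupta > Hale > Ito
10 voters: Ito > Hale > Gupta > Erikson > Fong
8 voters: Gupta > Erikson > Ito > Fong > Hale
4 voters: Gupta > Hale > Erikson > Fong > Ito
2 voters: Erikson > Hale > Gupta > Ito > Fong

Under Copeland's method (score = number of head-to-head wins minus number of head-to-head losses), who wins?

Gupta

Pairwise results:
  Gupta vs Erikson: Gupta wins 22–5.
  Gupta vs Hale: Gupta wins 15–12.
  Gupta vs Ito: Gupta wins 17–10.
  Gupta vs Fong: Gupta wins 24–3.
  Erikson vs Hale: Hale wins 14–13.
  Erikson vs Ito: Erikson wins 17–10.
  Erikson vs Fong: Erikson wins 24–3.
  Hale vs Ito: Ito wins 18–9.
  Hale vs Fong: Hale wins 16–11.
  Ito vs Fong: Ito wins 20–7.
Copeland scores (wins − losses):
  Gupta: 4 − 0 = 4
  Erikson: 2 − 2 = 0
  Hale: 2 − 2 = 0
  Ito: 2 − 2 = 0
  Fong: 0 − 4 = -4
Gupta has the best Copeland score.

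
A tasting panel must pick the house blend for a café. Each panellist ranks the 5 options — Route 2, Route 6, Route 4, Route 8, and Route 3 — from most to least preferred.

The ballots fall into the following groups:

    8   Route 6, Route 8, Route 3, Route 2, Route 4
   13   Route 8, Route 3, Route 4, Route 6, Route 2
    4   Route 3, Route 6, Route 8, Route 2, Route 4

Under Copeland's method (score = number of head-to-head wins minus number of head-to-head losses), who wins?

Pairwise results:
  Route 2 vs Route 6: Route 6 wins 25–0.
  Route 2 vs Route 4: Route 4 wins 13–12.
  Route 2 vs Route 8: Route 8 wins 25–0.
  Route 2 vs Route 3: Route 3 wins 25–0.
  Route 6 vs Route 4: Route 4 wins 13–12.
  Route 6 vs Route 8: Route 8 wins 13–12.
  Route 6 vs Route 3: Route 3 wins 17–8.
  Route 4 vs Route 8: Route 8 wins 25–0.
  Route 4 vs Route 3: Route 3 wins 25–0.
  Route 8 vs Route 3: Route 8 wins 21–4.
Copeland scores (wins − losses):
  Route 2: 0 − 4 = -4
  Route 6: 1 − 3 = -2
  Route 4: 2 − 2 = 0
  Route 8: 4 − 0 = 4
  Route 3: 3 − 1 = 2
Route 8 has the best Copeland score.

Route 8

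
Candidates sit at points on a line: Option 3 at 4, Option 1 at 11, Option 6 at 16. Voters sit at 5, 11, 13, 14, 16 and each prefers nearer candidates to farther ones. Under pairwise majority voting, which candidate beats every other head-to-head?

Option 1

With single-peaked preferences on a line, the Condorcet winner is the candidate closest to the median voter.
The median voter (position 13) is closest to Option 1 at 11.
Check: Option 1 vs Option 6 — voters closer to Option 1: 3 of 5.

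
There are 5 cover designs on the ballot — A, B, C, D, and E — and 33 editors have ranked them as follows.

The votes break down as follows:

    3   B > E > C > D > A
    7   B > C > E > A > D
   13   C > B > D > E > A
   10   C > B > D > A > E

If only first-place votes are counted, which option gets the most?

C

First-place vote totals:
  A: 0
  B: 10
  C: 23
  D: 0
  E: 0
C has the most first-place votes.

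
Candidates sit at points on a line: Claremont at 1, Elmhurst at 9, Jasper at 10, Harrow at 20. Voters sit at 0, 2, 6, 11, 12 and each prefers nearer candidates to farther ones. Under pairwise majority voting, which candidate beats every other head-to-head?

With single-peaked preferences on a line, the Condorcet winner is the candidate closest to the median voter.
The median voter (position 6) is closest to Elmhurst at 9.
Check: Elmhurst vs Jasper — voters closer to Elmhurst: 3 of 5.

Elmhurst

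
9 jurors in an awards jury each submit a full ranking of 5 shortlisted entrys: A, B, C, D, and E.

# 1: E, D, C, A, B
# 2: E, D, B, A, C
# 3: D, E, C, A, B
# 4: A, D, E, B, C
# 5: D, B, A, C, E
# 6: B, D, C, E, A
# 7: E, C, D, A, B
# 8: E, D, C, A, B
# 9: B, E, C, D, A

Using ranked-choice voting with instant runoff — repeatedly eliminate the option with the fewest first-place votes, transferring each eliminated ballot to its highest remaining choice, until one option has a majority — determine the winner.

Round 1: E 4, B 2, D 2, A 1, C 0. C has the fewest and is eliminated.
Round 2: E 4, B 2, D 2, A 1. A has the fewest and is eliminated.
Round 3: E 4, D 3, B 2. B has the fewest and is eliminated.
Round 4: E 5, D 4. E has a majority.

E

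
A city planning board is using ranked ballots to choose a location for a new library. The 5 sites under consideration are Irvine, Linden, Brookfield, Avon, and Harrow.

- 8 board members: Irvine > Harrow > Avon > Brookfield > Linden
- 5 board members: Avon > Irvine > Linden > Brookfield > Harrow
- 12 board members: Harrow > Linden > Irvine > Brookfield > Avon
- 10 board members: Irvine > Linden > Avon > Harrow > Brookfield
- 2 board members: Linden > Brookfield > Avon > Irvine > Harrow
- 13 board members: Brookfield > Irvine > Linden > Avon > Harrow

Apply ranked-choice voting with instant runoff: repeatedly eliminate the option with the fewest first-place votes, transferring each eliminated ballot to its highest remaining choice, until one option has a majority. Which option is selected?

Irvine

Round 1: Irvine 18, Brookfield 13, Harrow 12, Avon 5, Linden 2. Linden has the fewest and is eliminated.
Round 2: Irvine 18, Brookfield 15, Harrow 12, Avon 5. Avon has the fewest and is eliminated.
Round 3: Irvine 23, Brookfield 15, Harrow 12. Harrow has the fewest and is eliminated.
Round 4: Irvine 35, Brookfield 15. Irvine has a majority.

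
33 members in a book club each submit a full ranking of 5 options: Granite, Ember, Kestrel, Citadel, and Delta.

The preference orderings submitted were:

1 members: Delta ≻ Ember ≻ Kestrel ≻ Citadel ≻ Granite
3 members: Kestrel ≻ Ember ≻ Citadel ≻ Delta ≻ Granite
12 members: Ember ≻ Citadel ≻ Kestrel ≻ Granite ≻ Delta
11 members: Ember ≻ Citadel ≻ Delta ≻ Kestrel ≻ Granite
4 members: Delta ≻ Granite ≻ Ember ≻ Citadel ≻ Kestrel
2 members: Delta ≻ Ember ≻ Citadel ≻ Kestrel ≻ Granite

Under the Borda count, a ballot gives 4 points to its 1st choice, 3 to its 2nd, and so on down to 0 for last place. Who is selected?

Borda scores:
  Granite: 0 + 3·0 + 12·1 + 11·0 + 4·3 + 2·0 = 24
  Ember: 3 + 3·3 + 12·4 + 11·4 + 4·2 + 2·3 = 118
  Kestrel: 2 + 3·4 + 12·2 + 11·1 + 4·0 + 2·1 = 51
  Citadel: 1 + 3·2 + 12·3 + 11·3 + 4·1 + 2·2 = 84
  Delta: 4 + 3·1 + 12·0 + 11·2 + 4·4 + 2·4 = 53
Ember has the highest total.

Ember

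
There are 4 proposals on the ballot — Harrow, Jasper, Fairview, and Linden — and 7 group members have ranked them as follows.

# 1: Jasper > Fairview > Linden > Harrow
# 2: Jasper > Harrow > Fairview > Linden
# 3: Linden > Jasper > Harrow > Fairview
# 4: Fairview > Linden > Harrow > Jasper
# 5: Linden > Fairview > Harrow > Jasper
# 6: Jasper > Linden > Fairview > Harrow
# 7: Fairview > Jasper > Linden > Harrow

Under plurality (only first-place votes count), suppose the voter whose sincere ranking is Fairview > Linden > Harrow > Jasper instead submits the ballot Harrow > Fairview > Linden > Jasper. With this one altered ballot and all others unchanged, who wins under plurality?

First-place totals with the altered ballot: Harrow 1, Jasper 3, Fairview 1, Linden 2.
The winner is unchanged: still Jasper.

Jasper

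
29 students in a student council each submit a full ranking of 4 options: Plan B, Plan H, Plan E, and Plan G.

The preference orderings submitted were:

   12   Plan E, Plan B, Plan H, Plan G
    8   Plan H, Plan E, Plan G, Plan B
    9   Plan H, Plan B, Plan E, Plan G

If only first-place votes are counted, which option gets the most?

Plan H

First-place vote totals:
  Plan B: 0
  Plan H: 17
  Plan E: 12
  Plan G: 0
Plan H has the most first-place votes.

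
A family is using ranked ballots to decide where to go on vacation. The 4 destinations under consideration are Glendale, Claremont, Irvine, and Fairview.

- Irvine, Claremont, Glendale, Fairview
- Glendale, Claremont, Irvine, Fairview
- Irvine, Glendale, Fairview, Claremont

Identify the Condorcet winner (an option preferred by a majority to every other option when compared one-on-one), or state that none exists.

Irvine

Head-to-head results (3 voters total):
Glendale vs Claremont: Glendale wins 2–1.
Glendale vs Irvine: Irvine wins 2–1.
Glendale vs Fairview: Glendale wins 3–0.
Claremont vs Irvine: Irvine wins 2–1.
Claremont vs Fairview: Claremont wins 2–1.
Irvine vs Fairview: Irvine wins 3–0.
Irvine beats each rival — Glendale (2–1), Claremont (2–1), Fairview (3–0) — so Irvine is the Condorcet winner.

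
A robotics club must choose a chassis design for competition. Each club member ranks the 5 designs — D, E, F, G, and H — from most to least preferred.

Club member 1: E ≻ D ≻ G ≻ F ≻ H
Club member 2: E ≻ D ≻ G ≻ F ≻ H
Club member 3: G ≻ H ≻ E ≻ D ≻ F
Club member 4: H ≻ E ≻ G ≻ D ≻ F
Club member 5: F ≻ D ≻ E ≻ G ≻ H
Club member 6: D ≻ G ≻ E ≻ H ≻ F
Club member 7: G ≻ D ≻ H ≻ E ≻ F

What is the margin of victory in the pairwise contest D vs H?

3

Ballots ranking D above H: 5.
Ballots ranking H above D: 2.
D wins 5–2, a margin of 3.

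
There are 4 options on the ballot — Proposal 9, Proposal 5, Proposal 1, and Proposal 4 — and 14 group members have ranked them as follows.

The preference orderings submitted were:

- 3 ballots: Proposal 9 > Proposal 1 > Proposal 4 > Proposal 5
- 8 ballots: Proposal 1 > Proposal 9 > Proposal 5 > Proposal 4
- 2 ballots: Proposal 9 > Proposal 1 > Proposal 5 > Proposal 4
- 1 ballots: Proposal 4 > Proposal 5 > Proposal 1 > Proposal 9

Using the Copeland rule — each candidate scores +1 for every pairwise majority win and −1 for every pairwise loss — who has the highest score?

Pairwise results:
  Proposal 9 vs Proposal 5: Proposal 9 wins 13–1.
  Proposal 9 vs Proposal 1: Proposal 1 wins 9–5.
  Proposal 9 vs Proposal 4: Proposal 9 wins 13–1.
  Proposal 5 vs Proposal 1: Proposal 1 wins 13–1.
  Proposal 5 vs Proposal 4: Proposal 5 wins 10–4.
  Proposal 1 vs Proposal 4: Proposal 1 wins 13–1.
Copeland scores (wins − losses):
  Proposal 9: 2 − 1 = 1
  Proposal 5: 1 − 2 = -1
  Proposal 1: 3 − 0 = 3
  Proposal 4: 0 − 3 = -3
Proposal 1 has the best Copeland score.

Proposal 1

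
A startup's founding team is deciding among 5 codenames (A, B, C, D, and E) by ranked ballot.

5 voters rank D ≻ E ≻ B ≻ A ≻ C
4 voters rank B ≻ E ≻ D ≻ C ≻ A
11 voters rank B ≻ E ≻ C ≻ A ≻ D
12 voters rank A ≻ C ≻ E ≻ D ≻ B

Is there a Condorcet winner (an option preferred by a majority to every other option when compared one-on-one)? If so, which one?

Head-to-head results (32 voters total):
A vs B: B wins 20–12.
A vs C: A wins 17–15.
A vs D: A wins 23–9.
A vs E: E wins 20–12.
B vs C: B wins 20–12.
B vs D: D wins 17–15.
B vs E: E wins 17–15.
C vs D: C wins 23–9.
C vs E: E wins 20–12.
D vs E: E wins 27–5.
E beats each rival — A (20–12), B (17–15), C (20–12), D (27–5) — so E is the Condorcet winner.

E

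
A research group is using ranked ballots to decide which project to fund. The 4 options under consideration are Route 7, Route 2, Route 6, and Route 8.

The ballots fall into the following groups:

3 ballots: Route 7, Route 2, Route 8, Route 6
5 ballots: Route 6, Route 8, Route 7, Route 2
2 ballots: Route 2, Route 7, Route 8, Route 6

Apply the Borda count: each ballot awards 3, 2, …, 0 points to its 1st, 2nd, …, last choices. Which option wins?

Route 7

Borda scores:
  Route 7: 3·3 + 5·1 + 2·2 = 18
  Route 2: 3·2 + 5·0 + 2·3 = 12
  Route 6: 3·0 + 5·3 + 2·0 = 15
  Route 8: 3·1 + 5·2 + 2·1 = 15
Route 7 has the highest total.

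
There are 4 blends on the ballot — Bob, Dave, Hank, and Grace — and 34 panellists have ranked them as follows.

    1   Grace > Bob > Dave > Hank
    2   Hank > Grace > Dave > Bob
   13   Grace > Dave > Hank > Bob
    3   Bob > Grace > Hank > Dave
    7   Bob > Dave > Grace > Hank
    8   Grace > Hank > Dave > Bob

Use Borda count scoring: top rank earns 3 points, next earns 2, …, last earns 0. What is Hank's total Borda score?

Borda scores:
  Bob: 2 + 2·0 + 13·0 + 3·3 + 7·3 + 8·0 = 32
  Dave: 1 + 2·1 + 13·2 + 3·0 + 7·2 + 8·1 = 51
  Hank: 0 + 2·3 + 13·1 + 3·1 + 7·0 + 8·2 = 38
  Grace: 3 + 2·2 + 13·3 + 3·2 + 7·1 + 8·3 = 83

38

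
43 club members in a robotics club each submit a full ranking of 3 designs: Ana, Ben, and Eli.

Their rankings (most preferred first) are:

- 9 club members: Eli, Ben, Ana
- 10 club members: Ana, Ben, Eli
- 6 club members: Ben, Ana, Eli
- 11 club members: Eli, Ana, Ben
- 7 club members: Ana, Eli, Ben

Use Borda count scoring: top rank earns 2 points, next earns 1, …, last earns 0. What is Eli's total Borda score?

Borda scores:
  Ana: 9·0 + 10·2 + 6·1 + 11·1 + 7·2 = 51
  Ben: 9·1 + 10·1 + 6·2 + 11·0 + 7·0 = 31
  Eli: 9·2 + 10·0 + 6·0 + 11·2 + 7·1 = 47

47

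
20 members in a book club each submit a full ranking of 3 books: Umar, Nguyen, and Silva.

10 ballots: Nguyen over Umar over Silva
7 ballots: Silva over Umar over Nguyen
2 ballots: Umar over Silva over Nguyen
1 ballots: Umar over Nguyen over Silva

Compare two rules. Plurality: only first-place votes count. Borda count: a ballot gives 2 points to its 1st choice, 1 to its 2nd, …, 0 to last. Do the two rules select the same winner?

No

Plurality first-place counts: Umar 3, Nguyen 10, Silva 7 → Nguyen.
Borda totals: Umar 23, Nguyen 21, Silva 16 → Umar.
The two rules disagree: plurality picks Nguyen, Borda picks Umar.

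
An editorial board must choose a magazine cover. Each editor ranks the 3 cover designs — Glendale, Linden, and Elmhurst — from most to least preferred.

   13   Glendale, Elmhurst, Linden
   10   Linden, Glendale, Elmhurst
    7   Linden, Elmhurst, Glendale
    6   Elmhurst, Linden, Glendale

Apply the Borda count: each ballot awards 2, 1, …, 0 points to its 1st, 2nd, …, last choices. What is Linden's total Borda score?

Borda scores:
  Glendale: 13·2 + 10·1 + 7·0 + 6·0 = 36
  Linden: 13·0 + 10·2 + 7·2 + 6·1 = 40
  Elmhurst: 13·1 + 10·0 + 7·1 + 6·2 = 32

40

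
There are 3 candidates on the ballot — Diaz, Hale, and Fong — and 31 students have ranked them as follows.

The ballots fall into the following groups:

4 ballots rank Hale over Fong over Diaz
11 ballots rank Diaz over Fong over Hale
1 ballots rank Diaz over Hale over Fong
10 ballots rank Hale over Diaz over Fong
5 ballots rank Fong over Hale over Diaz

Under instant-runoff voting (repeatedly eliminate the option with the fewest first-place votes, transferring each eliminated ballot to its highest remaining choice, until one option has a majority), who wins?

Round 1: Hale 14, Diaz 12, Fong 5. Fong has the fewest and is eliminated.
Round 2: Hale 19, Diaz 12. Hale has a majority.

Hale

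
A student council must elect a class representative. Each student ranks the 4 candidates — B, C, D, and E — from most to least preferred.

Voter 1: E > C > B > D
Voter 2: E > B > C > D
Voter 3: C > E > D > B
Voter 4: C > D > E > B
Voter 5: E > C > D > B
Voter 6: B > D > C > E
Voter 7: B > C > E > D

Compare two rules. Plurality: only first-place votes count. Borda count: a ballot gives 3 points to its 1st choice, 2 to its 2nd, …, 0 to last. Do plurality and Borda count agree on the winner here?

No

Plurality first-place counts: B 2, C 2, D 0, E 3 → E.
Borda totals: B 9, C 14, D 6, E 13 → C.
The two rules disagree: plurality picks E, Borda picks C.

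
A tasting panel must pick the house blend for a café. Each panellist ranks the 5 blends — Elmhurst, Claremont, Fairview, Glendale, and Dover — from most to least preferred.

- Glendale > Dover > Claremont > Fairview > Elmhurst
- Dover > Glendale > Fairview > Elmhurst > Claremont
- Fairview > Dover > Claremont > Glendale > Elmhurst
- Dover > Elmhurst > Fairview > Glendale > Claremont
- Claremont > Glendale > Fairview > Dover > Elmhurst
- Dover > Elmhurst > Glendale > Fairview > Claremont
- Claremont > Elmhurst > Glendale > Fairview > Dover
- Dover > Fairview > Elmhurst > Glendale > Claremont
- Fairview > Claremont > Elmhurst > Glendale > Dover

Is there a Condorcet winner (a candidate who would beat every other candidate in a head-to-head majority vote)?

Yes

Head-to-head results (9 voters total):
Elmhurst vs Claremont: Claremont wins 5–4.
Elmhurst vs Fairview: Fairview wins 6–3.
Elmhurst vs Glendale: Elmhurst wins 5–4.
Elmhurst vs Dover: Dover wins 7–2.
Claremont vs Fairview: Fairview wins 6–3.
Claremont vs Glendale: Glendale wins 5–4.
Claremont vs Dover: Dover wins 6–3.
Fairview vs Glendale: Glendale wins 5–4.
Fairview vs Dover: Dover wins 5–4.
Glendale vs Dover: Dover wins 5–4.
Dover beats each rival — Elmhurst (7–2), Claremont (6–3), Fairview (5–4), Glendale (5–4) — so Dover is the Condorcet winner.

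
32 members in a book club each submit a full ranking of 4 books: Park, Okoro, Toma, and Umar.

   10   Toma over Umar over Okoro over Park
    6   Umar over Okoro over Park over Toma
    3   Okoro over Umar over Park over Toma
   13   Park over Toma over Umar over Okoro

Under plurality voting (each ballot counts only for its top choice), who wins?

First-place vote totals:
  Park: 13
  Okoro: 3
  Toma: 10
  Umar: 6
Park has the most first-place votes.

Park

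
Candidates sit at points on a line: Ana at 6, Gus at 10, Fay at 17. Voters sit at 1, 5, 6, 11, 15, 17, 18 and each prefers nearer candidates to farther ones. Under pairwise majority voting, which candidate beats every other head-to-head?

Gus

With single-peaked preferences on a line, the Condorcet winner is the candidate closest to the median voter.
The median voter (position 11) is closest to Gus at 10.
Check: Gus vs Fay — voters closer to Gus: 4 of 7.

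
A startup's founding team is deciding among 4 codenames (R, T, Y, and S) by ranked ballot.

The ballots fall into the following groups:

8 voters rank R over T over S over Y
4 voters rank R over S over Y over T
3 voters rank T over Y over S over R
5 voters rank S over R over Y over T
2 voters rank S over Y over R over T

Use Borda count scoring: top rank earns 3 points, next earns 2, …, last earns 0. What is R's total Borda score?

Borda scores:
  R: 8·3 + 4·3 + 3·0 + 5·2 + 2·1 = 48
  T: 8·2 + 4·0 + 3·3 + 5·0 + 2·0 = 25
  Y: 8·0 + 4·1 + 3·2 + 5·1 + 2·2 = 19
  S: 8·1 + 4·2 + 3·1 + 5·3 + 2·3 = 40

48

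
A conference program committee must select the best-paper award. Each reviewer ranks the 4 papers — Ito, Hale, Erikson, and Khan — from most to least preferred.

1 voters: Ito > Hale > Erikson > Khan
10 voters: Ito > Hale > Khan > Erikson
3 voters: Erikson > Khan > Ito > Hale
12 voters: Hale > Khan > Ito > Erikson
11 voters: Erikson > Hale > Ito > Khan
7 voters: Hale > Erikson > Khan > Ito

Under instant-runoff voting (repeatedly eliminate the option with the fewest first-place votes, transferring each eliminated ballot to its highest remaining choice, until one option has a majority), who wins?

Hale

Round 1: Hale 19, Erikson 14, Ito 11, Khan 0. Khan has the fewest and is eliminated.
Round 2: Hale 19, Erikson 14, Ito 11. Ito has the fewest and is eliminated.
Round 3: Hale 30, Erikson 14. Hale has a majority.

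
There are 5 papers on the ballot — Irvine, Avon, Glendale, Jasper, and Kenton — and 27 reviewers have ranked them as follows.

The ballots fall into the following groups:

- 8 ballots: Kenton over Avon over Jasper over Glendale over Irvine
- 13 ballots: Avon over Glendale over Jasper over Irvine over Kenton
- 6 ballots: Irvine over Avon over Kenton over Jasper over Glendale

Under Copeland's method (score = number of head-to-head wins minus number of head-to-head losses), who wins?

Avon

Pairwise results:
  Irvine vs Avon: Avon wins 21–6.
  Irvine vs Glendale: Glendale wins 21–6.
  Irvine vs Jasper: Jasper wins 21–6.
  Irvine vs Kenton: Irvine wins 19–8.
  Avon vs Glendale: Avon wins 27–0.
  Avon vs Jasper: Avon wins 27–0.
  Avon vs Kenton: Avon wins 19–8.
  Glendale vs Jasper: Jasper wins 14–13.
  Glendale vs Kenton: Kenton wins 14–13.
  Jasper vs Kenton: Kenton wins 14–13.
Copeland scores (wins − losses):
  Irvine: 1 − 3 = -2
  Avon: 4 − 0 = 4
  Glendale: 1 − 3 = -2
  Jasper: 2 − 2 = 0
  Kenton: 2 − 2 = 0
Avon has the best Copeland score.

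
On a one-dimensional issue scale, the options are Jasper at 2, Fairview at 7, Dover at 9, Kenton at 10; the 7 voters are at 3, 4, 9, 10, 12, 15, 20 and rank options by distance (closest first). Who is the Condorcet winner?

With single-peaked preferences on a line, the Condorcet winner is the candidate closest to the median voter.
The median voter (position 10) is closest to Kenton at 10.
Check: Kenton vs Jasper — voters closer to Kenton: 5 of 7.

Kenton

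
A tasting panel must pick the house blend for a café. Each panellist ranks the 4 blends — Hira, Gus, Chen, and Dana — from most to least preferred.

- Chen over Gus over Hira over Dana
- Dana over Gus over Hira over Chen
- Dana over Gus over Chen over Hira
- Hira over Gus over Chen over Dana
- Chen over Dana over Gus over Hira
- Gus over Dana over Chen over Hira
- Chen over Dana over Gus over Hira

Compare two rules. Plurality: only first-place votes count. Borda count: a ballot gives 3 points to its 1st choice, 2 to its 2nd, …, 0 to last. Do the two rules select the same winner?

Plurality first-place counts: Hira 1, Gus 1, Chen 3, Dana 2 → Chen.
Borda totals: Hira 5, Gus 13, Chen 12, Dana 12 → Gus.
The two rules disagree: plurality picks Chen, Borda picks Gus.

No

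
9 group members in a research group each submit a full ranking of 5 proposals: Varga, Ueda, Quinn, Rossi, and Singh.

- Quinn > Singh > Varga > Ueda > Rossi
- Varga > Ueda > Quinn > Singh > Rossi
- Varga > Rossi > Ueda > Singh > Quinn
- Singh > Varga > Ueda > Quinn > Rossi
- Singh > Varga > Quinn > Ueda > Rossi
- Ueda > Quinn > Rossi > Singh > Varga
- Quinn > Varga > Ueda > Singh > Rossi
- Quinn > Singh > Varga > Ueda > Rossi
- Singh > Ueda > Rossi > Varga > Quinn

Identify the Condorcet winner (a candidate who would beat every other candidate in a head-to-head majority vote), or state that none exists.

There is no Condorcet winner

Head-to-head results (9 voters total):
Varga vs Ueda: Varga wins 7–2.
Varga vs Quinn: Varga wins 5–4.
Varga vs Rossi: Varga wins 7–2.
Varga vs Singh: Singh wins 6–3.
Ueda vs Quinn: Ueda wins 5–4.
Ueda vs Rossi: Ueda wins 8–1.
Ueda vs Singh: Singh wins 5–4.
Quinn vs Rossi: Quinn wins 7–2.
Quinn vs Singh: Quinn wins 5–4.
Rossi vs Singh: Singh wins 7–2.
No candidate beats all others: Varga beats Quinn beats Singh beats Varga, a majority cycle.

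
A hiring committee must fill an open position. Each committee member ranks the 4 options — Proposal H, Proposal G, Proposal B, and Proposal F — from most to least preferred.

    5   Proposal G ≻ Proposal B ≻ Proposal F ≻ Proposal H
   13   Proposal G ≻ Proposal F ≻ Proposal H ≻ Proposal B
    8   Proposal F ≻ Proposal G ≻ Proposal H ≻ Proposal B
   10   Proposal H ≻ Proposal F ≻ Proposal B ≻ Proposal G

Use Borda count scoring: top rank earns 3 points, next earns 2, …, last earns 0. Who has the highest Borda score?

Borda scores:
  Proposal H: 5·0 + 13·1 + 8·1 + 10·3 = 51
  Proposal G: 5·3 + 13·3 + 8·2 + 10·0 = 70
  Proposal B: 5·2 + 13·0 + 8·0 + 10·1 = 20
  Proposal F: 5·1 + 13·2 + 8·3 + 10·2 = 75
Proposal F has the highest total.

Proposal F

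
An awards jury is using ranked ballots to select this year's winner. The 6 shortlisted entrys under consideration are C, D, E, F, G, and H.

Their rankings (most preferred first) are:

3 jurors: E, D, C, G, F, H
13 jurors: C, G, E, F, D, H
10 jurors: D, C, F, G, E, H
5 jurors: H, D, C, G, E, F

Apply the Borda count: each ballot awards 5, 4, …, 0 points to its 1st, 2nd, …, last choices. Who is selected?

C

Borda scores:
  C: 3·3 + 13·5 + 10·4 + 5·3 = 129
  D: 3·4 + 13·1 + 10·5 + 5·4 = 95
  E: 3·5 + 13·3 + 10·1 + 5·1 = 69
  F: 3·1 + 13·2 + 10·3 + 5·0 = 59
  G: 3·2 + 13·4 + 10·2 + 5·2 = 88
  H: 3·0 + 13·0 + 10·0 + 5·5 = 25
C has the highest total.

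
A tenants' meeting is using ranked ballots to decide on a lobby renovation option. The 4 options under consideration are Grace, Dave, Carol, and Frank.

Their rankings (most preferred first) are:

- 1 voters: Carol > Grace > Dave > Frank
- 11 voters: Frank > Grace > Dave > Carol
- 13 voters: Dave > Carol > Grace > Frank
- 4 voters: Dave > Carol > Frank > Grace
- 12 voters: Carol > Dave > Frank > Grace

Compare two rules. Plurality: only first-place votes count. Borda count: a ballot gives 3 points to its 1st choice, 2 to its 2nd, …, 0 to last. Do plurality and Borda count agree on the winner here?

Plurality first-place counts: Grace 0, Dave 17, Carol 13, Frank 11 → Dave.
Borda totals: Grace 37, Dave 87, Carol 73, Frank 49 → Dave.
The two rules agree on Dave.

Yes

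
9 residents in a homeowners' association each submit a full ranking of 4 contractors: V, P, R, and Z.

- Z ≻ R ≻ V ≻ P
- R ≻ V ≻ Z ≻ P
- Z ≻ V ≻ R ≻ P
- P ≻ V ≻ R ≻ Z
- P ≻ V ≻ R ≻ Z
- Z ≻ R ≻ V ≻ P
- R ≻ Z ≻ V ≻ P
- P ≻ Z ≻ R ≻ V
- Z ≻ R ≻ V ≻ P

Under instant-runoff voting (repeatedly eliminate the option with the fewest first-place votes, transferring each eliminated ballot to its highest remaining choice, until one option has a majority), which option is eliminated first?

Round 1: Z 4, P 3, R 2, V 0. V has the fewest and is eliminated.
Round 2: Z 4, P 3, R 2. R has the fewest and is eliminated.
Round 3: Z 6, P 3. Z has a majority.

V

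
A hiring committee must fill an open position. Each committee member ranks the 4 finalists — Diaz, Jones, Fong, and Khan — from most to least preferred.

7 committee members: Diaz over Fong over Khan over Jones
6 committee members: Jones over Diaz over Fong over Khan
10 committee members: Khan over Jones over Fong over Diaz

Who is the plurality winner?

First-place vote totals:
  Diaz: 7
  Jones: 6
  Fong: 0
  Khan: 10
Khan has the most first-place votes.

Khan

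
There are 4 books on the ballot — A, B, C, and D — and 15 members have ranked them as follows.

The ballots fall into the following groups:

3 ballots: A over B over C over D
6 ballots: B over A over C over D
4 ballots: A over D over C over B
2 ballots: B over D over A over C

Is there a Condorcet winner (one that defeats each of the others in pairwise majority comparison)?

Yes

Head-to-head results (15 voters total):
A vs B: B wins 8–7.
A vs C: A wins 15–0.
A vs D: A wins 13–2.
B vs C: B wins 11–4.
B vs D: B wins 11–4.
C vs D: C wins 9–6.
B beats each rival — A (8–7), C (11–4), D (11–4) — so B is the Condorcet winner.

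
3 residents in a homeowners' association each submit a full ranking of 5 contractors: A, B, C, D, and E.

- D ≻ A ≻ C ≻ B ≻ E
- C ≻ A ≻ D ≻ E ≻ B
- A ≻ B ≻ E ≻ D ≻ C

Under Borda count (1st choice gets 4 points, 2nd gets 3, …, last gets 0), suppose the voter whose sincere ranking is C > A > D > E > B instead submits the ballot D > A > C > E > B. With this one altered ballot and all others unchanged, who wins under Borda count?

Borda totals with the altered ballot: A 10, B 4, C 4, D 9, E 3.
The winner is unchanged: still A.

A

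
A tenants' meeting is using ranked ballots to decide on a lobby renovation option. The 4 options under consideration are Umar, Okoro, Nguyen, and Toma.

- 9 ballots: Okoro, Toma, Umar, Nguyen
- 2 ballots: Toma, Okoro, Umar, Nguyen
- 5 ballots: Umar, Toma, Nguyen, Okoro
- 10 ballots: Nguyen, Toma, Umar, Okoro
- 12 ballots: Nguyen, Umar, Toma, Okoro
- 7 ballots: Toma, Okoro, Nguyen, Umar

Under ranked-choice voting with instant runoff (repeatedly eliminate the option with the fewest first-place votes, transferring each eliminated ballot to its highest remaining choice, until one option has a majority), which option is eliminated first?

Round 1: Nguyen 22, Okoro 9, Toma 9, Umar 5. Umar has the fewest and is eliminated.
Round 2: Nguyen 22, Toma 14, Okoro 9. Okoro has the fewest and is eliminated.
Round 3: Toma 23, Nguyen 22. Toma has a majority.

Umar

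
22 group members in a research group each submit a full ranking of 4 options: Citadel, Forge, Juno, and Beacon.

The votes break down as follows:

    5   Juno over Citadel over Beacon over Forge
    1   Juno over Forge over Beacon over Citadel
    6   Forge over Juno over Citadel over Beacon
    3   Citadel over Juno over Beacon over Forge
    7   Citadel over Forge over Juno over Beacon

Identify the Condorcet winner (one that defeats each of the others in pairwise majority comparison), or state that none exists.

None — there is no Condorcet winner

Head-to-head results (22 voters total):
Citadel vs Forge: Citadel wins 15–7.
Citadel vs Juno: Juno wins 12–10.
Citadel vs Beacon: Citadel wins 21–1.
Forge vs Juno: Forge wins 13–9.
Forge vs Beacon: Forge wins 14–8.
Juno vs Beacon: Juno wins 22–0.
No candidate beats all others: Citadel beats Forge beats Juno beats Citadel, a majority cycle.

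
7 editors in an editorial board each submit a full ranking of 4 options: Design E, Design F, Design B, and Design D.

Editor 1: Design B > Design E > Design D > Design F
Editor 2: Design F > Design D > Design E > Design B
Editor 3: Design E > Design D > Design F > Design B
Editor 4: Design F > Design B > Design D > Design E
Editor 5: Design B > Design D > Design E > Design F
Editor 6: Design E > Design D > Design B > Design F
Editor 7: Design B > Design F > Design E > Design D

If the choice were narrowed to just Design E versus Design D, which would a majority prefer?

Ballots ranking Design E above Design D: 4.
Ballots ranking Design D above Design E: 3.
Design E wins the head-to-head, 4–3.

Design E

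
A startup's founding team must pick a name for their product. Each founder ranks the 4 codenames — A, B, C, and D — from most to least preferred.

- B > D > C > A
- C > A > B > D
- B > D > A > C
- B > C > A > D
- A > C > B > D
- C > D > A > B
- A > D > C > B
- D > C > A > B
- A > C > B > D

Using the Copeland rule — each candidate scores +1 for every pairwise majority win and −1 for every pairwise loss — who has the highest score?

C

Pairwise results:
  A vs B: A wins 6–3.
  A vs C: C wins 5–4.
  A vs D: A wins 5–4.
  B vs C: C wins 6–3.
  B vs D: B wins 6–3.
  C vs D: C wins 5–4.
Copeland scores (wins − losses):
  A: 2 − 1 = 1
  B: 1 − 2 = -1
  C: 3 − 0 = 3
  D: 0 − 3 = -3
C has the best Copeland score.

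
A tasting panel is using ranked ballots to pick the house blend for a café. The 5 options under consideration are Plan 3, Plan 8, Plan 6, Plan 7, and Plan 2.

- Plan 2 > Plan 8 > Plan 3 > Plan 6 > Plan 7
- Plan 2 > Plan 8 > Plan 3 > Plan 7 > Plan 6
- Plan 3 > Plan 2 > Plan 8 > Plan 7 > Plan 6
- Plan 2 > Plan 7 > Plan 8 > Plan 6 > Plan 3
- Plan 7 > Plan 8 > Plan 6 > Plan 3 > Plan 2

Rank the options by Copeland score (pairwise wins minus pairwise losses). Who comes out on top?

Pairwise results:
  Plan 3 vs Plan 8: Plan 8 wins 4–1.
  Plan 3 vs Plan 6: Plan 3 wins 3–2.
  Plan 3 vs Plan 7: Plan 3 wins 3–2.
  Plan 3 vs Plan 2: Plan 2 wins 3–2.
  Plan 8 vs Plan 6: Plan 8 wins 5–0.
  Plan 8 vs Plan 7: Plan 8 wins 3–2.
  Plan 8 vs Plan 2: Plan 2 wins 4–1.
  Plan 6 vs Plan 7: Plan 7 wins 4–1.
  Plan 6 vs Plan 2: Plan 2 wins 4–1.
  Plan 7 vs Plan 2: Plan 2 wins 4–1.
Copeland scores (wins − losses):
  Plan 3: 2 − 2 = 0
  Plan 8: 3 − 1 = 2
  Plan 6: 0 − 4 = -4
  Plan 7: 1 − 3 = -2
  Plan 2: 4 − 0 = 4
Plan 2 has the best Copeland score.

Plan 2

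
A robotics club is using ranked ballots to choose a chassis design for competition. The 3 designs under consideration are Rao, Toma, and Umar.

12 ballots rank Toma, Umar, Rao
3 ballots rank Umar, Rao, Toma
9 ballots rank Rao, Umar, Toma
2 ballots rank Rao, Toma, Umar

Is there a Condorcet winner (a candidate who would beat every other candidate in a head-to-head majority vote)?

Head-to-head results (26 voters total):
Rao vs Toma: Rao wins 14–12.
Rao vs Umar: Umar wins 15–11.
Toma vs Umar: Toma wins 14–12.
No candidate beats all others: Rao beats Toma beats Umar beats Rao, a majority cycle.

No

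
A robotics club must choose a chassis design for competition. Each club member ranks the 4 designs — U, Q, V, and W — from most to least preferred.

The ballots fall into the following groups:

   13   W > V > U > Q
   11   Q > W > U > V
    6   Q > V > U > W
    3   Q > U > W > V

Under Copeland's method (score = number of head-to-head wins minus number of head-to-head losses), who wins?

Q

Pairwise results:
  U vs Q: Q wins 20–13.
  U vs V: V wins 19–14.
  U vs W: W wins 24–9.
  Q vs V: Q wins 20–13.
  Q vs W: Q wins 20–13.
  V vs W: W wins 27–6.
Copeland scores (wins − losses):
  U: 0 − 3 = -3
  Q: 3 − 0 = 3
  V: 1 − 2 = -1
  W: 2 − 1 = 1
Q has the best Copeland score.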